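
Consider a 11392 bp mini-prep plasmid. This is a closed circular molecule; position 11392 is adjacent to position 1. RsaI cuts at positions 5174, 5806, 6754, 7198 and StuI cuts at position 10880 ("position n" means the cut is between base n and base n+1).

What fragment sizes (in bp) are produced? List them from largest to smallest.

5686, 3682, 948, 632, 444 bp

Combined cut positions (sorted): 5174, 5806, 6754, 7198, 10880.
Circular molecule, 5 cuts → 5 fragments:
  5806 − 5174 = 632 bp
  6754 − 5806 = 948 bp
  7198 − 6754 = 444 bp
  10880 − 7198 = 3682 bp
  wrap: 11392 − 10880 + 5174 = 5686 bp
Sorted largest to smallest: 5686, 3682, 948, 632, 444 bp.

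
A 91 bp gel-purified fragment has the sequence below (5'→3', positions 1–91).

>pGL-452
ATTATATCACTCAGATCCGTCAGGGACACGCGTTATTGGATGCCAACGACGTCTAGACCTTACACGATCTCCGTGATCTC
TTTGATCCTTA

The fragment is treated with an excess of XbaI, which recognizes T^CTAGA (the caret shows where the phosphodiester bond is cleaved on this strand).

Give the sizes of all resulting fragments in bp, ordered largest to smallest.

The XbaI site (TCTAGA) starts at position 52.
XbaI cuts after the first base of each site, so after position 52.
Linear molecule, 1 cut → 2 fragments:
  1–52 → 52 bp
  53–91 → 39 bp
Sorted largest to smallest: 52, 39 bp.

52, 39 bp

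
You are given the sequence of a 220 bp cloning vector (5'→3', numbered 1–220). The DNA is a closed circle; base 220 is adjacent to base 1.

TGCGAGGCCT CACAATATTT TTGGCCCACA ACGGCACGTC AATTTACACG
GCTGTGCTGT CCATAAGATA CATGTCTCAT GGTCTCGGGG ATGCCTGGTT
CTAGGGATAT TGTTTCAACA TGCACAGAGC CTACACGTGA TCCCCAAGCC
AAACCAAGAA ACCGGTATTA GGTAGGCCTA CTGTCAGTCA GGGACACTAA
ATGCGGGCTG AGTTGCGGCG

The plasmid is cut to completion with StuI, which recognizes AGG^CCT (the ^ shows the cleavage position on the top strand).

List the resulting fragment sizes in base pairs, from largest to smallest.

StuI sites (AGGCCT) start at positions 5, 174.
StuI cuts after base 3 of each site, so after positions 7, 176.
Circular molecule, 2 cuts → 2 fragments:
  8–176 → 169 bp
  177–220 then 1–7 → 44 + 7 = 51 bp
Sorted largest to smallest: 169, 51 bp.

169, 51 bp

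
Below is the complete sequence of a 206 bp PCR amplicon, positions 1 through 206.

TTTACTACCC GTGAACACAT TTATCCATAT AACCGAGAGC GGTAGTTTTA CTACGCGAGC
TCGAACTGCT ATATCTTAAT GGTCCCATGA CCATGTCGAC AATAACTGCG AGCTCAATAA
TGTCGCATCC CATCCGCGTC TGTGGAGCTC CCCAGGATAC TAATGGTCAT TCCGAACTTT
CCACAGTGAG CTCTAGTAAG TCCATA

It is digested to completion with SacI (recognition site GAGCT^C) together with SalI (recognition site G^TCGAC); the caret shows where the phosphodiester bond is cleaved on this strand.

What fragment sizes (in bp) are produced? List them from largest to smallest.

SacI sites (GAGCTC) start at positions 57, 110, 145, 188.
SacI cuts after base 5 of each site (before the last base), so after positions 61, 114, 149, 192.
The SalI site (GTCGAC) starts at position 95.
SalI cuts after the first base of each site, so after position 95.
Combined cut positions: 61, 95, 114, 149, 192.
Linear molecule, 5 cuts → 6 fragments:
  1–61 → 61 bp
  62–95 → 34 bp
  96–114 → 19 bp
  115–149 → 35 bp
  150–192 → 43 bp
  193–206 → 14 bp
Sorted largest to smallest: 61, 43, 35, 34, 19, 14 bp.

61, 43, 35, 34, 19, 14 bp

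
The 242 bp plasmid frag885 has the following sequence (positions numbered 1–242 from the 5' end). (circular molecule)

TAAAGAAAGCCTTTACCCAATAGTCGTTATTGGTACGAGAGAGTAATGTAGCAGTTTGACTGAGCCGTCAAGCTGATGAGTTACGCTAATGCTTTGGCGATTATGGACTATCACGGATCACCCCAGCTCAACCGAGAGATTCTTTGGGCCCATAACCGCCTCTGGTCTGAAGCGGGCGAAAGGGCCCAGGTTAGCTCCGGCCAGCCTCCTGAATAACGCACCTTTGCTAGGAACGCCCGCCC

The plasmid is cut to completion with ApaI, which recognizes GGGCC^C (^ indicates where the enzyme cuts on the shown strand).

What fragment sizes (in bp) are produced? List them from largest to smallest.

206, 36 bp

ApaI sites (GGGCCC) start at positions 146, 182.
ApaI cuts after base 5 of each site (before the last base), so after positions 150, 186.
Circular molecule, 2 cuts → 2 fragments:
  151–186 → 36 bp
  187–242 then 1–150 → 56 + 150 = 206 bp
Sorted largest to smallest: 206, 36 bp.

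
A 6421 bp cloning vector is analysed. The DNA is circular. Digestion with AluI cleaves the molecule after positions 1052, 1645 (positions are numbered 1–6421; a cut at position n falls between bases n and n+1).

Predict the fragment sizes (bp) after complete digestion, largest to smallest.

5828, 593 bp

Circular molecule, 2 cuts → 2 fragments:
  1645 − 1052 = 593 bp
  wrap: 6421 − 1645 + 1052 = 5828 bp
Sorted largest to smallest: 5828, 593 bp.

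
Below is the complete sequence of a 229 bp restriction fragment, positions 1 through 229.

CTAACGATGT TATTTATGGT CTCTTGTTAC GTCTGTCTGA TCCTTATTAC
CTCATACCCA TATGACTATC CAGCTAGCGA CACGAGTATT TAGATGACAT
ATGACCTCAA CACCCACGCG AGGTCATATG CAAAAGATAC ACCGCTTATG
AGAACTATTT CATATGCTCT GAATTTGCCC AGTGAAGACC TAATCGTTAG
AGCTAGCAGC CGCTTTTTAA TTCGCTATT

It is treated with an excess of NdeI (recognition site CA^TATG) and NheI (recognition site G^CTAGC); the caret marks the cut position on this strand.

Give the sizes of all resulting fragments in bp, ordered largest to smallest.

60, 40, 36, 27, 27, 26, 13 bp

NdeI sites (CATATG) start at positions 59, 98, 125, 161.
NdeI cuts after base 2 of each site, so after positions 60, 99, 126, 162.
NheI sites (GCTAGC) start at positions 73, 202.
NheI cuts after the first base of each site, so after positions 73, 202.
Combined cut positions: 60, 73, 99, 126, 162, 202.
Linear molecule, 6 cuts → 7 fragments:
  1–60 → 60 bp
  61–73 → 13 bp
  74–99 → 26 bp
  100–126 → 27 bp
  127–162 → 36 bp
  163–202 → 40 bp
  203–229 → 27 bp
Sorted largest to smallest: 60, 40, 36, 27, 27, 26, 13 bp.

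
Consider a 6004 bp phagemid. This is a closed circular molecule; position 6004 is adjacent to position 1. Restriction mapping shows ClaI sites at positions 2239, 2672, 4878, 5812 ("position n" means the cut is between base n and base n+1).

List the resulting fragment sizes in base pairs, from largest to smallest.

Circular molecule, 4 cuts → 4 fragments:
  2672 − 2239 = 433 bp
  4878 − 2672 = 2206 bp
  5812 − 4878 = 934 bp
  wrap: 6004 − 5812 + 2239 = 2431 bp
Sorted largest to smallest: 2431, 2206, 934, 433 bp.

2431, 2206, 934, 433 bp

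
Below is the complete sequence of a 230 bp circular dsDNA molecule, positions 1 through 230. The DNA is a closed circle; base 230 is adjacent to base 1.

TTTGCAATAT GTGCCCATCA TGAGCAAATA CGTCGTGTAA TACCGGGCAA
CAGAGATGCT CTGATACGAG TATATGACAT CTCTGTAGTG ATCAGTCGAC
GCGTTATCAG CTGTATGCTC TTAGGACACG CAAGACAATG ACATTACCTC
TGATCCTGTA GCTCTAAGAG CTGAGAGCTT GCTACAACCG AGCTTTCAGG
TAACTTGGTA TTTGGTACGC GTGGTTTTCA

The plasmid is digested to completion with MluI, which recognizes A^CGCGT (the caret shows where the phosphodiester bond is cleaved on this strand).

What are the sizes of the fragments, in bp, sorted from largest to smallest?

MluI sites (ACGCGT) start at positions 99, 217.
MluI cuts after the first base of each site, so after positions 99, 217.
Circular molecule, 2 cuts → 2 fragments:
  100–217 → 118 bp
  218–230 then 1–99 → 13 + 99 = 112 bp
Sorted largest to smallest: 118, 112 bp.

118, 112 bp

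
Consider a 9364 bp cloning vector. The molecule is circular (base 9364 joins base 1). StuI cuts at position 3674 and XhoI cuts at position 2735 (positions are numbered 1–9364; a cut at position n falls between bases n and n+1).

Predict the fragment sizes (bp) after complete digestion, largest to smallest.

8425, 939 bp

Combined cut positions (sorted): 2735, 3674.
Circular molecule, 2 cuts → 2 fragments:
  3674 − 2735 = 939 bp
  wrap: 9364 − 3674 + 2735 = 8425 bp
Sorted largest to smallest: 8425, 939 bp.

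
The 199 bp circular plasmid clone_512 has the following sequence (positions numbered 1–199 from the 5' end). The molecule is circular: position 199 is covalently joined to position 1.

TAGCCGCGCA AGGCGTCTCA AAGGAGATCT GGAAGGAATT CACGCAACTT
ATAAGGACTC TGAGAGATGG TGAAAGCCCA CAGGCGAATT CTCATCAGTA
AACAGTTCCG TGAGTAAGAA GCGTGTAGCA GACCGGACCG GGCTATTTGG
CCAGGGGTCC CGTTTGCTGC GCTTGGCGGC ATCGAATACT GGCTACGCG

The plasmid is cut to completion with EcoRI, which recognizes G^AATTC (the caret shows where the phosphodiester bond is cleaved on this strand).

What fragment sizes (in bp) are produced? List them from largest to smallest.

EcoRI sites (GAATTC) start at positions 36, 86.
EcoRI cuts after the first base of each site, so after positions 36, 86.
Circular molecule, 2 cuts → 2 fragments:
  37–86 → 50 bp
  87–199 then 1–36 → 113 + 36 = 149 bp
Sorted largest to smallest: 149, 50 bp.

149, 50 bp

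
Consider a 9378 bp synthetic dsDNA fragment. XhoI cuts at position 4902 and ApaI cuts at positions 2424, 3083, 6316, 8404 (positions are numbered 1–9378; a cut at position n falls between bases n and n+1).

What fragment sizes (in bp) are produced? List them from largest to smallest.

Combined cut positions (sorted): 2424, 3083, 4902, 6316, 8404.
Linear molecule, 5 cuts → 6 fragments:
  2424 − 0 = 2424 bp
  3083 − 2424 = 659 bp
  4902 − 3083 = 1819 bp
  6316 − 4902 = 1414 bp
  8404 − 6316 = 2088 bp
  9378 − 8404 = 974 bp
Sorted largest to smallest: 2424, 2088, 1819, 1414, 974, 659 bp.

2424, 2088, 1819, 1414, 974, 659 bp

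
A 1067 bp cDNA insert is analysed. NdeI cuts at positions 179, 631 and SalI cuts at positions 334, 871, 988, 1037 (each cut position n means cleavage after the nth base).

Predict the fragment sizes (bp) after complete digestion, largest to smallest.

Combined cut positions (sorted): 179, 334, 631, 871, 988, 1037.
Linear molecule, 6 cuts → 7 fragments:
  179 − 0 = 179 bp
  334 − 179 = 155 bp
  631 − 334 = 297 bp
  871 − 631 = 240 bp
  988 − 871 = 117 bp
  1037 − 988 = 49 bp
  1067 − 1037 = 30 bp
Sorted largest to smallest: 297, 240, 179, 155, 117, 49, 30 bp.

297, 240, 179, 155, 117, 49, 30 bp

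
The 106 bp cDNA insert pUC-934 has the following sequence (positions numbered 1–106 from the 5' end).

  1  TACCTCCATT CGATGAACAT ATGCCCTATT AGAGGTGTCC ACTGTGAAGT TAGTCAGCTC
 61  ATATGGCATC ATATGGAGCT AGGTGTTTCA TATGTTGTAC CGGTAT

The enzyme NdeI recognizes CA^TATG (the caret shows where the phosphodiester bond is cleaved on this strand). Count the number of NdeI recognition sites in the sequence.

4

CATATG occurs starting at positions 18, 60, 70, 89.
NdeI cuts at 4 sites.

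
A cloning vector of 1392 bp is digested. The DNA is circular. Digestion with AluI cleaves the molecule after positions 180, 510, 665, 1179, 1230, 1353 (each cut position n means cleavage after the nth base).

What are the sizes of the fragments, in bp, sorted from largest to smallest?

514, 330, 219, 155, 123, 51 bp

Circular molecule, 6 cuts → 6 fragments:
  510 − 180 = 330 bp
  665 − 510 = 155 bp
  1179 − 665 = 514 bp
  1230 − 1179 = 51 bp
  1353 − 1230 = 123 bp
  wrap: 1392 − 1353 + 180 = 219 bp
Sorted largest to smallest: 514, 330, 219, 155, 123, 51 bp.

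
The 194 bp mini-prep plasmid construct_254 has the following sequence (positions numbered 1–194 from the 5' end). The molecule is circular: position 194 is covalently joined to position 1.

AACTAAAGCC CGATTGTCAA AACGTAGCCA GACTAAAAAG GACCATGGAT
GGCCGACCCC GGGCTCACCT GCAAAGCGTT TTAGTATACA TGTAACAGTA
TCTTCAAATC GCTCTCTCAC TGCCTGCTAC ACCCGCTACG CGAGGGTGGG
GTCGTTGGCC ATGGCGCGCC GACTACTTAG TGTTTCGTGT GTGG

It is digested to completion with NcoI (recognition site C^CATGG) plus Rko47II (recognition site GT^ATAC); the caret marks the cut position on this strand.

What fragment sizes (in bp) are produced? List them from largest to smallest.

78, 74, 42 bp

NcoI sites (CCATGG) start at positions 43, 159.
NcoI cuts after the first base of each site, so after positions 43, 159.
The Rko47II site (GTATAC) starts at position 84.
Rko47II cuts after base 2 of each site, so after position 85.
Combined cut positions: 43, 85, 159.
Circular molecule, 3 cuts → 3 fragments:
  44–85 → 42 bp
  86–159 → 74 bp
  160–194 then 1–43 → 35 + 43 = 78 bp
Sorted largest to smallest: 78, 74, 42 bp.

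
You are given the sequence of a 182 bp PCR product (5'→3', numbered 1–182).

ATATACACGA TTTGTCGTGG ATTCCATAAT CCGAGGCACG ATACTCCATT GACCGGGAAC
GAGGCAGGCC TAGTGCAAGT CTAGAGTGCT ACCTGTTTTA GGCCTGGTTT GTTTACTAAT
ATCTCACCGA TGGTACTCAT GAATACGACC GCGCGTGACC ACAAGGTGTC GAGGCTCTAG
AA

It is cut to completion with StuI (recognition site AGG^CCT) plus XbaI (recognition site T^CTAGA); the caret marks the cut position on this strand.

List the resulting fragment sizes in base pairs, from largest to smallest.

StuI sites (AGGCCT) start at positions 66, 100.
StuI cuts after base 3 of each site, so after positions 68, 102.
XbaI sites (TCTAGA) start at positions 80, 176.
XbaI cuts after the first base of each site, so after positions 80, 176.
Combined cut positions: 68, 80, 102, 176.
Linear molecule, 4 cuts → 5 fragments:
  1–68 → 68 bp
  69–80 → 12 bp
  81–102 → 22 bp
  103–176 → 74 bp
  177–182 → 6 bp
Sorted largest to smallest: 74, 68, 22, 12, 6 bp.

74, 68, 22, 12, 6 bp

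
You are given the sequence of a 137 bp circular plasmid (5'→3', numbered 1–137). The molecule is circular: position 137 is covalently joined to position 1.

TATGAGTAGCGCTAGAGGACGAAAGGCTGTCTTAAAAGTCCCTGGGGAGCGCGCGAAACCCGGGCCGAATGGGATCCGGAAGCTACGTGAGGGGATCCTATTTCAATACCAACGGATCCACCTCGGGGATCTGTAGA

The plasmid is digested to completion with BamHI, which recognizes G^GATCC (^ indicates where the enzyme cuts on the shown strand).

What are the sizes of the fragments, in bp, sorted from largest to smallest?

BamHI sites (GGATCC) start at positions 72, 93, 114.
BamHI cuts after the first base of each site, so after positions 72, 93, 114.
Circular molecule, 3 cuts → 3 fragments:
  73–93 → 21 bp
  94–114 → 21 bp
  115–137 then 1–72 → 23 + 72 = 95 bp
Sorted largest to smallest: 95, 21, 21 bp.

95, 21, 21 bp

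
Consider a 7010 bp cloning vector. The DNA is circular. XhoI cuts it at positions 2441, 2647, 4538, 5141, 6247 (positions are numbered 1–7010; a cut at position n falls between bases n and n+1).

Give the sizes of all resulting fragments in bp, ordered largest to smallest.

3204, 1891, 1106, 603, 206 bp

Circular molecule, 5 cuts → 5 fragments:
  2647 − 2441 = 206 bp
  4538 − 2647 = 1891 bp
  5141 − 4538 = 603 bp
  6247 − 5141 = 1106 bp
  wrap: 7010 − 6247 + 2441 = 3204 bp
Sorted largest to smallest: 3204, 1891, 1106, 603, 206 bp.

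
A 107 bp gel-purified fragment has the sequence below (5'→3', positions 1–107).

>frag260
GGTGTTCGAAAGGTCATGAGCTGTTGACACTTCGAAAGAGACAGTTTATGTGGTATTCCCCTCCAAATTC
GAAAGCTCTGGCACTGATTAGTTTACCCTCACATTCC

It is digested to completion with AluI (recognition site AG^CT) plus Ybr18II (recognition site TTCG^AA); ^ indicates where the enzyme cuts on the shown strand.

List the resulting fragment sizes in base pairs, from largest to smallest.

37, 32, 14, 12, 8, 4 bp

AluI sites (AGCT) start at positions 19, 74.
AluI cuts after base 2 of each site, so after positions 20, 75.
Ybr18II sites (TTCGAA) start at positions 5, 31, 68.
Ybr18II cuts after base 4 of each site, so after positions 8, 34, 71.
Combined cut positions: 8, 20, 34, 71, 75.
Linear molecule, 5 cuts → 6 fragments:
  1–8 → 8 bp
  9–20 → 12 bp
  21–34 → 14 bp
  35–71 → 37 bp
  72–75 → 4 bp
  76–107 → 32 bp
Sorted largest to smallest: 37, 32, 14, 12, 8, 4 bp.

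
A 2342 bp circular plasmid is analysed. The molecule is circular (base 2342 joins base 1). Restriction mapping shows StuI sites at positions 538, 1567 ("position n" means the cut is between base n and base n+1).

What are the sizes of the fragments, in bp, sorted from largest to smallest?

Circular molecule, 2 cuts → 2 fragments:
  1567 − 538 = 1029 bp
  wrap: 2342 − 1567 + 538 = 1313 bp
Sorted largest to smallest: 1313, 1029 bp.

1313, 1029 bp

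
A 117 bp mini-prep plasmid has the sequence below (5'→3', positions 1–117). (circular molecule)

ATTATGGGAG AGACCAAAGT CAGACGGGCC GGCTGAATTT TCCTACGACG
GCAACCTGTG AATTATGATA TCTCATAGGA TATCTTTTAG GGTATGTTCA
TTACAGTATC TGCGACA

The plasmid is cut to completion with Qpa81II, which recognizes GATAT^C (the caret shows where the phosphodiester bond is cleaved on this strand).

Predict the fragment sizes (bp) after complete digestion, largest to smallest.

Qpa81II sites (GATATC) start at positions 67, 79.
Qpa81II cuts after base 5 of each site (before the last base), so after positions 71, 83.
Circular molecule, 2 cuts → 2 fragments:
  72–83 → 12 bp
  84–117 then 1–71 → 34 + 71 = 105 bp
Sorted largest to smallest: 105, 12 bp.

105, 12 bp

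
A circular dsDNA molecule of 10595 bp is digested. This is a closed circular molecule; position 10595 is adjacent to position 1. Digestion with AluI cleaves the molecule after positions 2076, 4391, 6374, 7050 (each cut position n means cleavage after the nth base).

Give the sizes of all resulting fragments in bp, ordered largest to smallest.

Circular molecule, 4 cuts → 4 fragments:
  4391 − 2076 = 2315 bp
  6374 − 4391 = 1983 bp
  7050 − 6374 = 676 bp
  wrap: 10595 − 7050 + 2076 = 5621 bp
Sorted largest to smallest: 5621, 2315, 1983, 676 bp.

5621, 2315, 1983, 676 bp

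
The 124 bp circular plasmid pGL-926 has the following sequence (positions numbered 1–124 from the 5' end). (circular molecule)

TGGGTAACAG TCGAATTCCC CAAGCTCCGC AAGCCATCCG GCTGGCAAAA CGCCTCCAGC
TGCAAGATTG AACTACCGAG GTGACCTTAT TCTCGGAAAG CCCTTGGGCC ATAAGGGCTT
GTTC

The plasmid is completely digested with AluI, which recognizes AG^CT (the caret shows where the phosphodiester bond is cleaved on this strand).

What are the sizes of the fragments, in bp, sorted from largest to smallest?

89, 35 bp

AluI sites (AGCT) start at positions 23, 58.
AluI cuts after base 2 of each site, so after positions 24, 59.
Circular molecule, 2 cuts → 2 fragments:
  25–59 → 35 bp
  60–124 then 1–24 → 65 + 24 = 89 bp
Sorted largest to smallest: 89, 35 bp.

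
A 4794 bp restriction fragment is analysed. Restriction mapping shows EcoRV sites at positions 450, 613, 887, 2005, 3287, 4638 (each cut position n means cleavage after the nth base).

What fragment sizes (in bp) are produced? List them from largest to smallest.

Linear molecule, 6 cuts → 7 fragments:
  450 − 0 = 450 bp
  613 − 450 = 163 bp
  887 − 613 = 274 bp
  2005 − 887 = 1118 bp
  3287 − 2005 = 1282 bp
  4638 − 3287 = 1351 bp
  4794 − 4638 = 156 bp
Sorted largest to smallest: 1351, 1282, 1118, 450, 274, 163, 156 bp.

1351, 1282, 1118, 450, 274, 163, 156 bp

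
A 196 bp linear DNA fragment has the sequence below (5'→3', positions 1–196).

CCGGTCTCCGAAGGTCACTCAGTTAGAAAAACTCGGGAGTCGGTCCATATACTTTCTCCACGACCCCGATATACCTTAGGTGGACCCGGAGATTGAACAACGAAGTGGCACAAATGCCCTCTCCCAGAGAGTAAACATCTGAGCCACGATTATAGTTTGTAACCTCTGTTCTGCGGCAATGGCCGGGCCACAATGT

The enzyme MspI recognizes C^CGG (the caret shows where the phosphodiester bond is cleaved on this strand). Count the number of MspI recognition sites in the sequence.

3

CCGG occurs starting at positions 1, 86, 183.
MspI cuts at 3 sites.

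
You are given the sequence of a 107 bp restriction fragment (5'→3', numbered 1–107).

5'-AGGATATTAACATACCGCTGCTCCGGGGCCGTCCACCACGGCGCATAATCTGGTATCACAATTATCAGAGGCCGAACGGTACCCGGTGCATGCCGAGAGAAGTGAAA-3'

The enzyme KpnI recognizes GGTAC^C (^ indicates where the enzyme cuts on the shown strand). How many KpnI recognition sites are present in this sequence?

GGTACC occurs starting at position 78.
KpnI cuts at 1 site.

1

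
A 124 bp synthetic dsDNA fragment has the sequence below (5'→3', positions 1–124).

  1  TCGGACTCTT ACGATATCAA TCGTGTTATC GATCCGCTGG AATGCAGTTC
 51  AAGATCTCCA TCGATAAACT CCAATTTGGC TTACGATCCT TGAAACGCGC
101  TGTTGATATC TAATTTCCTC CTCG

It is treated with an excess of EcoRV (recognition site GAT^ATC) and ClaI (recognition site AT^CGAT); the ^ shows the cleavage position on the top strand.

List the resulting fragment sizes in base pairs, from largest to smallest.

46, 32, 17, 15, 14 bp

EcoRV sites (GATATC) start at positions 13, 105.
EcoRV cuts after base 3 of each site, so after positions 15, 107.
ClaI sites (ATCGAT) start at positions 28, 60.
ClaI cuts after base 2 of each site, so after positions 29, 61.
Combined cut positions: 15, 29, 61, 107.
Linear molecule, 4 cuts → 5 fragments:
  1–15 → 15 bp
  16–29 → 14 bp
  30–61 → 32 bp
  62–107 → 46 bp
  108–124 → 17 bp
Sorted largest to smallest: 46, 32, 17, 15, 14 bp.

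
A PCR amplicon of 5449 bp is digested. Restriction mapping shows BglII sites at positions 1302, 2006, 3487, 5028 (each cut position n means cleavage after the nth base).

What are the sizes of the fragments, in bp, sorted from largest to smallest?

1541, 1481, 1302, 704, 421 bp

Linear molecule, 4 cuts → 5 fragments:
  1302 − 0 = 1302 bp
  2006 − 1302 = 704 bp
  3487 − 2006 = 1481 bp
  5028 − 3487 = 1541 bp
  5449 − 5028 = 421 bp
Sorted largest to smallest: 1541, 1481, 1302, 704, 421 bp.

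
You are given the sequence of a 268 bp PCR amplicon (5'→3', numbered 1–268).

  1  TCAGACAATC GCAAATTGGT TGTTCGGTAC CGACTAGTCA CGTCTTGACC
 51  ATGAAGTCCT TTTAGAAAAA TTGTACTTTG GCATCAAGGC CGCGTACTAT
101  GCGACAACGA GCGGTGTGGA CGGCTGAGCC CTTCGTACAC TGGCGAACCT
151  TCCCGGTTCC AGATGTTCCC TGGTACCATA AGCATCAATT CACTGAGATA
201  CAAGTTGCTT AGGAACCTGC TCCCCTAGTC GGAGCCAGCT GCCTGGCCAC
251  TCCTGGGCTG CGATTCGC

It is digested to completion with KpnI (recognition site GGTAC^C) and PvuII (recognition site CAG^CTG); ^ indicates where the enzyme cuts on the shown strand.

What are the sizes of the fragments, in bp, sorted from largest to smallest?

146, 62, 30, 30 bp

KpnI sites (GGTACC) start at positions 26, 172.
KpnI cuts after base 5 of each site (before the last base), so after positions 30, 176.
The PvuII site (CAGCTG) starts at position 236.
PvuII cuts after base 3 of each site, so after position 238.
Combined cut positions: 30, 176, 238.
Linear molecule, 3 cuts → 4 fragments:
  1–30 → 30 bp
  31–176 → 146 bp
  177–238 → 62 bp
  239–268 → 30 bp
Sorted largest to smallest: 146, 62, 30, 30 bp.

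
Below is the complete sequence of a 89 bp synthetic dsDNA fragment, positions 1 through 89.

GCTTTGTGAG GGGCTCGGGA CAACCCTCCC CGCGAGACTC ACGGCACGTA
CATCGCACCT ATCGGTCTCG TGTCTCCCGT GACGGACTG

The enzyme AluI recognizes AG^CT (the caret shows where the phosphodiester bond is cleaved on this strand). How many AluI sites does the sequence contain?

0

No occurrence of AGCT is present in the sequence.
AluI does not cut: 0 sites.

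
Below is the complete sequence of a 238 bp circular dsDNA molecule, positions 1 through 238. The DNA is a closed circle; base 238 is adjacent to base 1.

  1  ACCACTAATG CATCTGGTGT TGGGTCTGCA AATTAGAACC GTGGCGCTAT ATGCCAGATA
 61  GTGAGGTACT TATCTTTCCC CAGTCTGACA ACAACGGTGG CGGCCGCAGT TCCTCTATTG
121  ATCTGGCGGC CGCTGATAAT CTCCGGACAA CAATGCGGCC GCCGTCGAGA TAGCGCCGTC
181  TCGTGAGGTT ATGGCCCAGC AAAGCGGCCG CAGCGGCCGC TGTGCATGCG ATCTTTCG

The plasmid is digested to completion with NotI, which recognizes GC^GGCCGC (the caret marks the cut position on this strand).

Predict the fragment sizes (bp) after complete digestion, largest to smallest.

125, 49, 29, 26, 9 bp

NotI sites (GCGGCCGC) start at positions 100, 126, 155, 204, 213.
NotI cuts after base 2 of each site, so after positions 101, 127, 156, 205, 214.
Circular molecule, 5 cuts → 5 fragments:
  102–127 → 26 bp
  128–156 → 29 bp
  157–205 → 49 bp
  206–214 → 9 bp
  215–238 then 1–101 → 24 + 101 = 125 bp
Sorted largest to smallest: 125, 49, 29, 26, 9 bp.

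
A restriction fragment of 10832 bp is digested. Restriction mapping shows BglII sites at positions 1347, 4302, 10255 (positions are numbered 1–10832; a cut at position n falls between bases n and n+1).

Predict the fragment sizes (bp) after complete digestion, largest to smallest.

5953, 2955, 1347, 577 bp

Linear molecule, 3 cuts → 4 fragments:
  1347 − 0 = 1347 bp
  4302 − 1347 = 2955 bp
  10255 − 4302 = 5953 bp
  10832 − 10255 = 577 bp
Sorted largest to smallest: 5953, 2955, 1347, 577 bp.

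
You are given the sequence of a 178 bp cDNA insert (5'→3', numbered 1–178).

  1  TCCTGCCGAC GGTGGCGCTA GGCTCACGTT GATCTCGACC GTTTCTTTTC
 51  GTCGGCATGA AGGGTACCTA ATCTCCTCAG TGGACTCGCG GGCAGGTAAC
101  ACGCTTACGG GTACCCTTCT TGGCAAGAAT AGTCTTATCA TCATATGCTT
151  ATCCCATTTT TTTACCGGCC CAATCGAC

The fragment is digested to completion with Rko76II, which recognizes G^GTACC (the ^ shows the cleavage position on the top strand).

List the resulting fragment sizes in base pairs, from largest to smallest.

Rko76II sites (GGTACC) start at positions 63, 110.
Rko76II cuts after the first base of each site, so after positions 63, 110.
Linear molecule, 2 cuts → 3 fragments:
  1–63 → 63 bp
  64–110 → 47 bp
  111–178 → 68 bp
Sorted largest to smallest: 68, 63, 47 bp.

68, 63, 47 bp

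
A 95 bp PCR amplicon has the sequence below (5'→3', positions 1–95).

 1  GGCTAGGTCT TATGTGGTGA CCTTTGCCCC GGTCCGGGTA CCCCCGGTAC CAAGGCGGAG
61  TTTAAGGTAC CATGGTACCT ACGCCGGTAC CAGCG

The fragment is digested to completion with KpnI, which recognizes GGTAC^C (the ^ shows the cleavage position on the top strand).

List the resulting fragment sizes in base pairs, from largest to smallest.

KpnI sites (GGTACC) start at positions 37, 46, 66, 74, 86.
KpnI cuts after base 5 of each site (before the last base), so after positions 41, 50, 70, 78, 90.
Linear molecule, 5 cuts → 6 fragments:
  1–41 → 41 bp
  42–50 → 9 bp
  51–70 → 20 bp
  71–78 → 8 bp
  79–90 → 12 bp
  91–95 → 5 bp
Sorted largest to smallest: 41, 20, 12, 9, 8, 5 bp.

41, 20, 12, 9, 8, 5 bp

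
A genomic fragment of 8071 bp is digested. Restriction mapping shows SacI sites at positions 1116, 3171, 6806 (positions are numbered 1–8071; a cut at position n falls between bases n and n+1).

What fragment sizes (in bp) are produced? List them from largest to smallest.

Linear molecule, 3 cuts → 4 fragments:
  1116 − 0 = 1116 bp
  3171 − 1116 = 2055 bp
  6806 − 3171 = 3635 bp
  8071 − 6806 = 1265 bp
Sorted largest to smallest: 3635, 2055, 1265, 1116 bp.

3635, 2055, 1265, 1116 bp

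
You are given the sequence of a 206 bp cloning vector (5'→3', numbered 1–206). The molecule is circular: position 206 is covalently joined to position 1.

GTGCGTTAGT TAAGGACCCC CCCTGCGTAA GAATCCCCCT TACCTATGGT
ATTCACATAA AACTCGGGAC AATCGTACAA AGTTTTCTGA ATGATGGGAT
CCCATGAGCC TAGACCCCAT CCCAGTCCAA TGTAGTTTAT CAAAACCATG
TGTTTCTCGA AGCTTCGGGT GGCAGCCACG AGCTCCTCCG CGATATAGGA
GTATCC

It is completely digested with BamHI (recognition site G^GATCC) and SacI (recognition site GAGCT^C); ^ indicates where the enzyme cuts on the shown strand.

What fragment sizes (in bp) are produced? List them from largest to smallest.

The BamHI site (GGATCC) starts at position 97.
BamHI cuts after the first base of each site, so after position 97.
The SacI site (GAGCTC) starts at position 180.
SacI cuts after base 5 of each site (before the last base), so after position 184.
Combined cut positions: 97, 184.
Circular molecule, 2 cuts → 2 fragments:
  98–184 → 87 bp
  185–206 then 1–97 → 22 + 97 = 119 bp
Sorted largest to smallest: 119, 87 bp.

119, 87 bp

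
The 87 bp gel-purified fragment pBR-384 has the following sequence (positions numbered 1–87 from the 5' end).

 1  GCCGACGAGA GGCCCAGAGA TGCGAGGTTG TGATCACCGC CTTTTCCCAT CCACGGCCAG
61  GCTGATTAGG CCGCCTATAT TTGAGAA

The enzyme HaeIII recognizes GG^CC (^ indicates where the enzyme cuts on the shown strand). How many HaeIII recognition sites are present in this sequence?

3

GGCC occurs starting at positions 11, 55, 69.
HaeIII cuts at 3 sites.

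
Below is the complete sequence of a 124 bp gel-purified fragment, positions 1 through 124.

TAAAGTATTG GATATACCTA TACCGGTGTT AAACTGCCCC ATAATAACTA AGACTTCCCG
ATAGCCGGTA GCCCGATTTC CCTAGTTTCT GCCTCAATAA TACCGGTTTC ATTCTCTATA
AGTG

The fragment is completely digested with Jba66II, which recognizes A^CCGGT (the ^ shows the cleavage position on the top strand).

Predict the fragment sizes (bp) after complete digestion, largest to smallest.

Jba66II sites (ACCGGT) start at positions 22, 102.
Jba66II cuts after the first base of each site, so after positions 22, 102.
Linear molecule, 2 cuts → 3 fragments:
  1–22 → 22 bp
  23–102 → 80 bp
  103–124 → 22 bp
Sorted largest to smallest: 80, 22, 22 bp.

80, 22, 22 bp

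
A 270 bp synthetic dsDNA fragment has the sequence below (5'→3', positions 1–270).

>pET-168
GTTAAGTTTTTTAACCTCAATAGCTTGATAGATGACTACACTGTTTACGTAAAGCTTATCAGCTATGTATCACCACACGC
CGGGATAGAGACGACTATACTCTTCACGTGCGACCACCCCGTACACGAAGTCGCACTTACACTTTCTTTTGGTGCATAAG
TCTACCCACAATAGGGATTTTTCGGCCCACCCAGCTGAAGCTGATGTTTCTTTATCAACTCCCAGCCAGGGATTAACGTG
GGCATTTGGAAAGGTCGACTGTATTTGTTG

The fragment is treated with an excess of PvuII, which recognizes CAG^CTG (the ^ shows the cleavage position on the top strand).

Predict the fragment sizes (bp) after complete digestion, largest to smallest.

The PvuII site (CAGCTG) starts at position 192.
PvuII cuts after base 3 of each site, so after position 194.
Linear molecule, 1 cut → 2 fragments:
  1–194 → 194 bp
  195–270 → 76 bp
Sorted largest to smallest: 194, 76 bp.

194, 76 bp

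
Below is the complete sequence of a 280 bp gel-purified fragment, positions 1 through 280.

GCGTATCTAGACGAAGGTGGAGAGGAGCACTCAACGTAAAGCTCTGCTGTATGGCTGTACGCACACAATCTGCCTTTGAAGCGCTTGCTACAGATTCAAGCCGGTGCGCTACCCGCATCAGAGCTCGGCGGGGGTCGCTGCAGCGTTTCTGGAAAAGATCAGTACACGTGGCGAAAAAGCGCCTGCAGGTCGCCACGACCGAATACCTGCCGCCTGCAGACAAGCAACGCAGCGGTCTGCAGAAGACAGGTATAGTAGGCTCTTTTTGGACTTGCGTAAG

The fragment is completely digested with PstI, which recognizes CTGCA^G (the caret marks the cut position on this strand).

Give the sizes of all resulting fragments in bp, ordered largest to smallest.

PstI sites (CTGCAG) start at positions 138, 183, 214, 237.
PstI cuts after base 5 of each site (before the last base), so after positions 142, 187, 218, 241.
Linear molecule, 4 cuts → 5 fragments:
  1–142 → 142 bp
  143–187 → 45 bp
  188–218 → 31 bp
  219–241 → 23 bp
  242–280 → 39 bp
Sorted largest to smallest: 142, 45, 39, 31, 23 bp.

142, 45, 39, 31, 23 bp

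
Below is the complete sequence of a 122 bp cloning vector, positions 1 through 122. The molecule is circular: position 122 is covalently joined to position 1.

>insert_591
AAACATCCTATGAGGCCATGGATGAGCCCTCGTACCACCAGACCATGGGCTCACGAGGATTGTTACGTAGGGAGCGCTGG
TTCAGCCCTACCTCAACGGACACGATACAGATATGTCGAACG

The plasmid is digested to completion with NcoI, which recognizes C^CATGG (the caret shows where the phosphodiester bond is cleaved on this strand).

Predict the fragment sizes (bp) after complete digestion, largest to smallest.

NcoI sites (CCATGG) start at positions 16, 43.
NcoI cuts after the first base of each site, so after positions 16, 43.
Circular molecule, 2 cuts → 2 fragments:
  17–43 → 27 bp
  44–122 then 1–16 → 79 + 16 = 95 bp
Sorted largest to smallest: 95, 27 bp.

95, 27 bp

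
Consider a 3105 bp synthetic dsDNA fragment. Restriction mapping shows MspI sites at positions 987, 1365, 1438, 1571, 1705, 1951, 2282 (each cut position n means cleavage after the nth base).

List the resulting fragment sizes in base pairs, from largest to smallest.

987, 823, 378, 331, 246, 134, 133, 73 bp

Linear molecule, 7 cuts → 8 fragments:
  987 − 0 = 987 bp
  1365 − 987 = 378 bp
  1438 − 1365 = 73 bp
  1571 − 1438 = 133 bp
  1705 − 1571 = 134 bp
  1951 − 1705 = 246 bp
  2282 − 1951 = 331 bp
  3105 − 2282 = 823 bp
Sorted largest to smallest: 987, 823, 378, 331, 246, 134, 133, 73 bp.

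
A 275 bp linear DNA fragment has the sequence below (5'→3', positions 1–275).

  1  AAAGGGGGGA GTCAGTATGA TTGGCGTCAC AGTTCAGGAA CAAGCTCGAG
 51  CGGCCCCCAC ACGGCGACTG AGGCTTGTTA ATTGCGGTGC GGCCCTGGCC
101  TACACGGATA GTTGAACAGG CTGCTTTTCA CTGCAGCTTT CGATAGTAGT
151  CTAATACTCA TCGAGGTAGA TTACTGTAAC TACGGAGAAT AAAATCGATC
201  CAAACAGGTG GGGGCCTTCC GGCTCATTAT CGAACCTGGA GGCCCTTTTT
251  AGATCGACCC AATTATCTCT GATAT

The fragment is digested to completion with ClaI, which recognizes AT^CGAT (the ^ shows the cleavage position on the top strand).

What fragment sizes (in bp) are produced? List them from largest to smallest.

195, 80 bp

The ClaI site (ATCGAT) starts at position 194.
ClaI cuts after base 2 of each site, so after position 195.
Linear molecule, 1 cut → 2 fragments:
  1–195 → 195 bp
  196–275 → 80 bp
Sorted largest to smallest: 195, 80 bp.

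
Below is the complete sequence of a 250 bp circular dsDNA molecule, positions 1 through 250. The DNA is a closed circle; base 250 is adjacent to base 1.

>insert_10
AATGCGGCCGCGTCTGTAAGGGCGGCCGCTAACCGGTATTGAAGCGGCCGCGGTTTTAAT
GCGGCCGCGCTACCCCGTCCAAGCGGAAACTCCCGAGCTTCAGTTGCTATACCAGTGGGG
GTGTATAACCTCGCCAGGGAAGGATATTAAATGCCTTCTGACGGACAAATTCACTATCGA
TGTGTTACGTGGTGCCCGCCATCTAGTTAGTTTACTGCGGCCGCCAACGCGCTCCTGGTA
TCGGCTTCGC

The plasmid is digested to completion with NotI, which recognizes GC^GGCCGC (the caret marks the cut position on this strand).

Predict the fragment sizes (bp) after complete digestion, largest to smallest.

NotI sites (GCGGCCGC) start at positions 4, 22, 44, 61, 217.
NotI cuts after base 2 of each site, so after positions 5, 23, 45, 62, 218.
Circular molecule, 5 cuts → 5 fragments:
  6–23 → 18 bp
  24–45 → 22 bp
  46–62 → 17 bp
  63–218 → 156 bp
  219–250 then 1–5 → 32 + 5 = 37 bp
Sorted largest to smallest: 156, 37, 22, 18, 17 bp.

156, 37, 22, 18, 17 bp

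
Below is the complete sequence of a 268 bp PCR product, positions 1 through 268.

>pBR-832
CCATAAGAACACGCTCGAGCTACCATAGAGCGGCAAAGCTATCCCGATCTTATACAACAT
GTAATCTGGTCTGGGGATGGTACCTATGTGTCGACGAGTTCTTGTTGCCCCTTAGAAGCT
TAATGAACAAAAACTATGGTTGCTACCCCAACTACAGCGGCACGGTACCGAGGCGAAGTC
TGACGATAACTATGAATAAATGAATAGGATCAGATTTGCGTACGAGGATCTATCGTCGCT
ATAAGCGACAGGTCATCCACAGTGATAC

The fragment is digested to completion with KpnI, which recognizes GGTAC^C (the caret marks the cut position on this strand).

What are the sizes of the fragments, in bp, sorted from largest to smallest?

100, 85, 83 bp

KpnI sites (GGTACC) start at positions 79, 164.
KpnI cuts after base 5 of each site (before the last base), so after positions 83, 168.
Linear molecule, 2 cuts → 3 fragments:
  1–83 → 83 bp
  84–168 → 85 bp
  169–268 → 100 bp
Sorted largest to smallest: 100, 85, 83 bp.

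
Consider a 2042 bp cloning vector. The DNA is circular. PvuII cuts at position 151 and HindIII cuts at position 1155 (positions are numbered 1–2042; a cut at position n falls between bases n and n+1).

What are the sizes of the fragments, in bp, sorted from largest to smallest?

Combined cut positions (sorted): 151, 1155.
Circular molecule, 2 cuts → 2 fragments:
  1155 − 151 = 1004 bp
  wrap: 2042 − 1155 + 151 = 1038 bp
Sorted largest to smallest: 1038, 1004 bp.

1038, 1004 bp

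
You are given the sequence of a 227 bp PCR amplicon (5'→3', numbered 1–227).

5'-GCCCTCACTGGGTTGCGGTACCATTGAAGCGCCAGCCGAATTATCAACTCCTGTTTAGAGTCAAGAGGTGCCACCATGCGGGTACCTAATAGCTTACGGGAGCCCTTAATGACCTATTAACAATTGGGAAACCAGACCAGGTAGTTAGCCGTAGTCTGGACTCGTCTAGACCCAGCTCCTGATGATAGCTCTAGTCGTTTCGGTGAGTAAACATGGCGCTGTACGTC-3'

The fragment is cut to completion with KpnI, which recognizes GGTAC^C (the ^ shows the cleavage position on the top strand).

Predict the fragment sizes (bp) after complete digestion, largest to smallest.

142, 64, 21 bp

KpnI sites (GGTACC) start at positions 17, 81.
KpnI cuts after base 5 of each site (before the last base), so after positions 21, 85.
Linear molecule, 2 cuts → 3 fragments:
  1–21 → 21 bp
  22–85 → 64 bp
  86–227 → 142 bp
Sorted largest to smallest: 142, 64, 21 bp.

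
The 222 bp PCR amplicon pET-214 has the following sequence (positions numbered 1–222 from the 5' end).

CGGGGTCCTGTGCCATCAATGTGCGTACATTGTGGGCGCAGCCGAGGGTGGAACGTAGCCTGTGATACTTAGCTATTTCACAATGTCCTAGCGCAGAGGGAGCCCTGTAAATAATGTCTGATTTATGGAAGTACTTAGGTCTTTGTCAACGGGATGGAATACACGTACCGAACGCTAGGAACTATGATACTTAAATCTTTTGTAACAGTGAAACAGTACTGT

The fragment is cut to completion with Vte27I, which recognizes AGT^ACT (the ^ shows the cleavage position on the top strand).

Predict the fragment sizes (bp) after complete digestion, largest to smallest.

132, 85, 5 bp

Vte27I sites (AGTACT) start at positions 130, 215.
Vte27I cuts after base 3 of each site, so after positions 132, 217.
Linear molecule, 2 cuts → 3 fragments:
  1–132 → 132 bp
  133–217 → 85 bp
  218–222 → 5 bp
Sorted largest to smallest: 132, 85, 5 bp.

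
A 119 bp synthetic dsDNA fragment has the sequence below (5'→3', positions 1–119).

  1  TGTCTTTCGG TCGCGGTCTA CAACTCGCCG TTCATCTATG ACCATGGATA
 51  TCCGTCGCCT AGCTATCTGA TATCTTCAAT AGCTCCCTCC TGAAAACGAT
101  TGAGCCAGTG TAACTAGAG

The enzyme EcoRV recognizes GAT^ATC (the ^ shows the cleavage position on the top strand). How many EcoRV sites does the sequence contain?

2

GATATC occurs starting at positions 47, 69.
EcoRV cuts at 2 sites.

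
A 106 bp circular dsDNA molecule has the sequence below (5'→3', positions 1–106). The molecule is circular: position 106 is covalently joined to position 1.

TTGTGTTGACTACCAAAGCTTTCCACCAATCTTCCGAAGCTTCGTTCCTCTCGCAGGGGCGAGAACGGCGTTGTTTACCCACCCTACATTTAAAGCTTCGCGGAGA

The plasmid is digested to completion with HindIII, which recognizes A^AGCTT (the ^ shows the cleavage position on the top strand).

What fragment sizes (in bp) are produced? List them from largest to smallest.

HindIII sites (AAGCTT) start at positions 16, 37, 93.
HindIII cuts after the first base of each site, so after positions 16, 37, 93.
Circular molecule, 3 cuts → 3 fragments:
  17–37 → 21 bp
  38–93 → 56 bp
  94–106 then 1–16 → 13 + 16 = 29 bp
Sorted largest to smallest: 56, 29, 21 bp.

56, 29, 21 bp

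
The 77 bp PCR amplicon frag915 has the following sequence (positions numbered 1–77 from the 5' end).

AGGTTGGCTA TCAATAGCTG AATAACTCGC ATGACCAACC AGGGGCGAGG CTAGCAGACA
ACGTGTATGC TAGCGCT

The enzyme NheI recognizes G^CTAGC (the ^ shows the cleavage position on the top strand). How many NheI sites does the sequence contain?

2

GCTAGC occurs starting at positions 50, 69.
NheI cuts at 2 sites.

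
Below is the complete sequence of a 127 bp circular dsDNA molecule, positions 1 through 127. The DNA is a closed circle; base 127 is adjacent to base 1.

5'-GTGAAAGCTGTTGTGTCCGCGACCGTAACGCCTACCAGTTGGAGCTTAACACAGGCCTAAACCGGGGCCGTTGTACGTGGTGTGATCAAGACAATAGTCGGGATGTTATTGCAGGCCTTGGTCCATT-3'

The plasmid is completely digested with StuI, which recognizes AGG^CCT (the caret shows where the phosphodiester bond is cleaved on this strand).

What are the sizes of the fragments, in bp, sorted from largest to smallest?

StuI sites (AGGCCT) start at positions 53, 113.
StuI cuts after base 3 of each site, so after positions 55, 115.
Circular molecule, 2 cuts → 2 fragments:
  56–115 → 60 bp
  116–127 then 1–55 → 12 + 55 = 67 bp
Sorted largest to smallest: 67, 60 bp.

67, 60 bp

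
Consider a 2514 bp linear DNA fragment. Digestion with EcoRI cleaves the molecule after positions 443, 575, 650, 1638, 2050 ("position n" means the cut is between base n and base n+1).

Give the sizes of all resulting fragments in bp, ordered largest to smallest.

988, 464, 443, 412, 132, 75 bp

Linear molecule, 5 cuts → 6 fragments:
  443 − 0 = 443 bp
  575 − 443 = 132 bp
  650 − 575 = 75 bp
  1638 − 650 = 988 bp
  2050 − 1638 = 412 bp
  2514 − 2050 = 464 bp
Sorted largest to smallest: 988, 464, 443, 412, 132, 75 bp.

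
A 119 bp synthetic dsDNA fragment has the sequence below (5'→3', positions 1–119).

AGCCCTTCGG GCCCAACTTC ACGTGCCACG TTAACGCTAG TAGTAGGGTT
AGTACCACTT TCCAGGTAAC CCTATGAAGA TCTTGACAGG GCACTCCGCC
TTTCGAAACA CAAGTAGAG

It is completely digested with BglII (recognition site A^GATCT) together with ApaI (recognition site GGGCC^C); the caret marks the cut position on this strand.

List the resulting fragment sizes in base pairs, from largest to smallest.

65, 41, 13 bp

The BglII site (AGATCT) starts at position 78.
BglII cuts after the first base of each site, so after position 78.
The ApaI site (GGGCCC) starts at position 9.
ApaI cuts after base 5 of each site (before the last base), so after position 13.
Combined cut positions: 13, 78.
Linear molecule, 2 cuts → 3 fragments:
  1–13 → 13 bp
  14–78 → 65 bp
  79–119 → 41 bp
Sorted largest to smallest: 65, 41, 13 bp.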